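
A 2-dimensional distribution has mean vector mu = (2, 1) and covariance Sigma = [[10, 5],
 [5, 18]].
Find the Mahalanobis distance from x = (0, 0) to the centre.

Step 1 — centre the observation: (x - mu) = (-2, -1).

Step 2 — invert Sigma. det(Sigma) = 10·18 - (5)² = 155.
  Sigma^{-1} = (1/det) · [[d, -b], [-b, a]] = [[0.1161, -0.0323],
 [-0.0323, 0.0645]].

Step 3 — form the quadratic (x - mu)^T · Sigma^{-1} · (x - mu):
  Sigma^{-1} · (x - mu) = (-0.2, 0).
  (x - mu)^T · [Sigma^{-1} · (x - mu)] = (-2)·(-0.2) + (-1)·(0) = 0.4.

Step 4 — take square root: d = √(0.4) ≈ 0.6325.

d(x, mu) = √(0.4) ≈ 0.6325


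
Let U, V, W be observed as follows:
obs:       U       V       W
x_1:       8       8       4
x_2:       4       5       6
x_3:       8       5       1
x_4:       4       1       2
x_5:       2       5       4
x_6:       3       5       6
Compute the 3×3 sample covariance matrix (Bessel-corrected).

Step 1 — column means:
  mean(U) = (8 + 4 + 8 + 4 + 2 + 3) / 6 = 29/6 = 4.8333
  mean(V) = (8 + 5 + 5 + 1 + 5 + 5) / 6 = 29/6 = 4.8333
  mean(W) = (4 + 6 + 1 + 2 + 4 + 6) / 6 = 23/6 = 3.8333

Step 2 — sample covariance S[i,j] = (1/(n-1)) · Σ_k (x_{k,i} - mean_i) · (x_{k,j} - mean_j), with n-1 = 5.
  S[U,U] = ((3.1667)·(3.1667) + (-0.8333)·(-0.8333) + (3.1667)·(3.1667) + (-0.8333)·(-0.8333) + (-2.8333)·(-2.8333) + (-1.8333)·(-1.8333)) / 5 = 32.8333/5 = 6.5667
  S[U,V] = ((3.1667)·(3.1667) + (-0.8333)·(0.1667) + (3.1667)·(0.1667) + (-0.8333)·(-3.8333) + (-2.8333)·(0.1667) + (-1.8333)·(0.1667)) / 5 = 12.8333/5 = 2.5667
  S[U,W] = ((3.1667)·(0.1667) + (-0.8333)·(2.1667) + (3.1667)·(-2.8333) + (-0.8333)·(-1.8333) + (-2.8333)·(0.1667) + (-1.8333)·(2.1667)) / 5 = -13.1667/5 = -2.6333
  S[V,V] = ((3.1667)·(3.1667) + (0.1667)·(0.1667) + (0.1667)·(0.1667) + (-3.8333)·(-3.8333) + (0.1667)·(0.1667) + (0.1667)·(0.1667)) / 5 = 24.8333/5 = 4.9667
  S[V,W] = ((3.1667)·(0.1667) + (0.1667)·(2.1667) + (0.1667)·(-2.8333) + (-3.8333)·(-1.8333) + (0.1667)·(0.1667) + (0.1667)·(2.1667)) / 5 = 7.8333/5 = 1.5667
  S[W,W] = ((0.1667)·(0.1667) + (2.1667)·(2.1667) + (-2.8333)·(-2.8333) + (-1.8333)·(-1.8333) + (0.1667)·(0.1667) + (2.1667)·(2.1667)) / 5 = 20.8333/5 = 4.1667

S is symmetric (S[j,i] = S[i,j]). Assembling:

S = [[6.5667, 2.5667, -2.6333],
 [2.5667, 4.9667, 1.5667],
 [-2.6333, 1.5667, 4.1667]]


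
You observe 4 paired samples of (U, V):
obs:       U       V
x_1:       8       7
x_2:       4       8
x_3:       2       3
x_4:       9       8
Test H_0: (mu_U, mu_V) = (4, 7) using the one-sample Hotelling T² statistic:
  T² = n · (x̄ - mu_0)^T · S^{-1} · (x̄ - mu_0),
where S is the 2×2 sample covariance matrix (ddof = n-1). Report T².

Step 1 — sample mean vector:
  mean(U) = (8 + 4 + 2 + 9) / 4 = 23/4 = 5.75
  mean(V) = (7 + 8 + 3 + 8) / 4 = 26/4 = 6.5
  x̄ = (5.75, 6.5),  deviation x̄ - mu_0 = (5.75, 6.5) - (4, 7) = (1.75, -0.5).

Step 2 — sample covariance matrix, S[i,j] = (1/(n-1)) · Σ_k (x_{k,i} - mean_i) · (x_{k,j} - mean_j), divisor n-1 = 3:
  S[U,U] = ((2.25)·(2.25) + (-1.75)·(-1.75) + (-3.75)·(-3.75) + (3.25)·(3.25)) / 3 = 32.75/3 = 10.9167
  S[U,V] = ((2.25)·(0.5) + (-1.75)·(1.5) + (-3.75)·(-3.5) + (3.25)·(1.5)) / 3 = 16.5/3 = 5.5
  S[V,V] = ((0.5)·(0.5) + (1.5)·(1.5) + (-3.5)·(-3.5) + (1.5)·(1.5)) / 3 = 17/3 = 5.6667
  S = [[10.9167, 5.5],
 [5.5, 5.6667]].

Step 3 — invert S. det(S) = 10.9167·5.6667 - (5.5)² = 31.6111.
  S^{-1} = (1/det) · [[d, -b], [-b, a]] = [[0.1793, -0.174],
 [-0.174, 0.3453]].

Step 4 — quadratic form (x̄ - mu_0)^T · S^{-1} · (x̄ - mu_0):
  S^{-1} · (x̄ - mu_0) = (0.4007, -0.4772),
  (x̄ - mu_0)^T · [...] = (1.75)·(0.4007) + (-0.5)·(-0.4772) = 0.9398.

Step 5 — scale by n: T² = 4 · 0.9398 = 3.7592.

T² ≈ 3.7592


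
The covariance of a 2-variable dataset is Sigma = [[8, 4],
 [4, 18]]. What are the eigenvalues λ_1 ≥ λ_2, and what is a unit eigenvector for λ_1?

Step 1 — characteristic polynomial of 2×2 Sigma:
  det(Sigma - λI) = λ² - trace · λ + det = 0.
  trace = 8 + 18 = 26, det = 8·18 - (4)² = 128.
Step 2 — discriminant:
  Δ = trace² - 4·det = 676 - 512 = 164.
Step 3 — eigenvalues:
  λ = (trace ± √Δ)/2 = (26 ± 12.8062)/2,
  λ_1 = 19.4031,  λ_2 = 6.5969.

Step 4 — unit eigenvector for λ_1: solve (Sigma - λ_1 I)v = 0. First row:
  (8 - 19.4031)·v_x + (4)·v_y = 0, i.e. (-11.4031)·v_x + (4)·v_y = 0,
  so v ∝ (b, λ_1 - a) = (4, 11.4031) = u.
  ||u|| = √((4)² + (11.4031)²) = √(146.0312) ≈ 12.0843,
  v_1 = u/||u|| ≈ (0.331, 0.9436) (||v_1|| = 1).

λ_1 = 19.4031,  λ_2 = 6.5969;  v_1 ≈ (0.331, 0.9436)


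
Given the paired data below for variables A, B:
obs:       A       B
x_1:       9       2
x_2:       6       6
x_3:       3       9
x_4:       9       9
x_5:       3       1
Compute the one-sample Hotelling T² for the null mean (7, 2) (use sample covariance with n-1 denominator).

Step 1 — sample mean vector:
  mean(A) = (9 + 6 + 3 + 9 + 3) / 5 = 30/5 = 6
  mean(B) = (2 + 6 + 9 + 9 + 1) / 5 = 27/5 = 5.4
  x̄ = (6, 5.4),  deviation x̄ - mu_0 = (6, 5.4) - (7, 2) = (-1, 3.4).

Step 2 — sample covariance matrix, S[i,j] = (1/(n-1)) · Σ_k (x_{k,i} - mean_i) · (x_{k,j} - mean_j), divisor n-1 = 4:
  S[A,A] = ((3)·(3) + (0)·(0) + (-3)·(-3) + (3)·(3) + (-3)·(-3)) / 4 = 36/4 = 9
  S[A,B] = ((3)·(-3.4) + (0)·(0.6) + (-3)·(3.6) + (3)·(3.6) + (-3)·(-4.4)) / 4 = 3/4 = 0.75
  S[B,B] = ((-3.4)·(-3.4) + (0.6)·(0.6) + (3.6)·(3.6) + (3.6)·(3.6) + (-4.4)·(-4.4)) / 4 = 57.2/4 = 14.3
  S = [[9, 0.75],
 [0.75, 14.3]].

Step 3 — invert S. det(S) = 9·14.3 - (0.75)² = 128.1375.
  S^{-1} = (1/det) · [[d, -b], [-b, a]] = [[0.1116, -0.0059],
 [-0.0059, 0.0702]].

Step 4 — quadratic form (x̄ - mu_0)^T · S^{-1} · (x̄ - mu_0):
  S^{-1} · (x̄ - mu_0) = (-0.1315, 0.2447),
  (x̄ - mu_0)^T · [...] = (-1)·(-0.1315) + (3.4)·(0.2447) = 0.9633.

Step 5 — scale by n: T² = 5 · 0.9633 = 4.8167.

T² ≈ 4.8167


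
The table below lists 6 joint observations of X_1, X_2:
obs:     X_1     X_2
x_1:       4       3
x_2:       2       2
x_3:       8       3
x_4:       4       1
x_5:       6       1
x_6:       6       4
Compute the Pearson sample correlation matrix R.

Step 1 — column means:
  mean(X_1) = (4 + 2 + 8 + 4 + 6 + 6) / 6 = 30/6 = 5
  mean(X_2) = (3 + 2 + 3 + 1 + 1 + 4) / 6 = 14/6 = 2.3333

Step 2 — sample variances and covariances s[i,j] = (1/(n-1)) · Σ_k (x_{k,i} - mean_i) · (x_{k,j} - mean_j), with n-1 = 5:
  s[X_1,X_1] = ((-1)·(-1) + (-3)·(-3) + (3)·(3) + (-1)·(-1) + (1)·(1) + (1)·(1)) / 5 = 22/5 = 4.4
  s[X_1,X_2] = ((-1)·(0.6667) + (-3)·(-0.3333) + (3)·(0.6667) + (-1)·(-1.3333) + (1)·(-1.3333) + (1)·(1.6667)) / 5 = 4/5 = 0.8
  s[X_2,X_2] = ((0.6667)·(0.6667) + (-0.3333)·(-0.3333) + (0.6667)·(0.6667) + (-1.3333)·(-1.3333) + (-1.3333)·(-1.3333) + (1.6667)·(1.6667)) / 5 = 7.3333/5 = 1.4667
  Sample standard deviations s_i = √(s[i,i]):
  s(X_1) = √(4.4) = 2.0976
  s(X_2) = √(1.4667) = 1.2111

Step 3 — r_{ij} = s_{ij} / (s_i · s_j):
  r[X_1,X_1] = 1 (diagonal).
  r[X_1,X_2] = 0.8 / (2.0976 · 1.2111) = 0.8 / 2.5403 = 0.3149
  r[X_2,X_2] = 1 (diagonal).

R is symmetric with unit diagonal. Assembling:

R = [[1, 0.3149],
 [0.3149, 1]]


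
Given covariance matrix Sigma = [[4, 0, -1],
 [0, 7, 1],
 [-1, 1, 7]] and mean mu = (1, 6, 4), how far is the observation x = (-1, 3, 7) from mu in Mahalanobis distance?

Step 1 — centre the observation: (x - mu) = (-2, -3, 3).

Step 2 — invert Sigma (cofactor / det for 3×3, or solve directly):
  Sigma^{-1} = [[0.2595, -0.0054, 0.0378],
 [-0.0054, 0.1459, -0.0216],
 [0.0378, -0.0216, 0.1514]].

Step 3 — form the quadratic (x - mu)^T · Sigma^{-1} · (x - mu):
  Sigma^{-1} · (x - mu) = (-0.3892, -0.4919, 0.4432).
  (x - mu)^T · [Sigma^{-1} · (x - mu)] = (-2)·(-0.3892) + (-3)·(-0.4919) + (3)·(0.4432) = 3.5838.

Step 4 — take square root: d = √(3.5838) ≈ 1.8931.

d(x, mu) = √(3.5838) ≈ 1.8931


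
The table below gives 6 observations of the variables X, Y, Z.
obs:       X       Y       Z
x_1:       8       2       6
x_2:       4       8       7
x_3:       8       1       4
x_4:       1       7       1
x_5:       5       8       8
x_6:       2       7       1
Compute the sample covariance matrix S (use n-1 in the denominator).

Step 1 — column means:
  mean(X) = (8 + 4 + 8 + 1 + 5 + 2) / 6 = 28/6 = 4.6667
  mean(Y) = (2 + 8 + 1 + 7 + 8 + 7) / 6 = 33/6 = 5.5
  mean(Z) = (6 + 7 + 4 + 1 + 8 + 1) / 6 = 27/6 = 4.5

Step 2 — sample covariance S[i,j] = (1/(n-1)) · Σ_k (x_{k,i} - mean_i) · (x_{k,j} - mean_j), with n-1 = 5.
  S[X,X] = ((3.3333)·(3.3333) + (-0.6667)·(-0.6667) + (3.3333)·(3.3333) + (-3.6667)·(-3.6667) + (0.3333)·(0.3333) + (-2.6667)·(-2.6667)) / 5 = 43.3333/5 = 8.6667
  S[X,Y] = ((3.3333)·(-3.5) + (-0.6667)·(2.5) + (3.3333)·(-4.5) + (-3.6667)·(1.5) + (0.3333)·(2.5) + (-2.6667)·(1.5)) / 5 = -37/5 = -7.4
  S[X,Z] = ((3.3333)·(1.5) + (-0.6667)·(2.5) + (3.3333)·(-0.5) + (-3.6667)·(-3.5) + (0.3333)·(3.5) + (-2.6667)·(-3.5)) / 5 = 25/5 = 5
  S[Y,Y] = ((-3.5)·(-3.5) + (2.5)·(2.5) + (-4.5)·(-4.5) + (1.5)·(1.5) + (2.5)·(2.5) + (1.5)·(1.5)) / 5 = 49.5/5 = 9.9
  S[Y,Z] = ((-3.5)·(1.5) + (2.5)·(2.5) + (-4.5)·(-0.5) + (1.5)·(-3.5) + (2.5)·(3.5) + (1.5)·(-3.5)) / 5 = 1.5/5 = 0.3
  S[Z,Z] = ((1.5)·(1.5) + (2.5)·(2.5) + (-0.5)·(-0.5) + (-3.5)·(-3.5) + (3.5)·(3.5) + (-3.5)·(-3.5)) / 5 = 45.5/5 = 9.1

S is symmetric (S[j,i] = S[i,j]). Assembling:

S = [[8.6667, -7.4, 5],
 [-7.4, 9.9, 0.3],
 [5, 0.3, 9.1]]


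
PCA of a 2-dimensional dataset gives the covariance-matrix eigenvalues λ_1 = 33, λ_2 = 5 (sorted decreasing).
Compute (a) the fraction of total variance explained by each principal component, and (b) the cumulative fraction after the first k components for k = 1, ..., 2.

Step 1 — total variance = trace(Sigma) = Σ λ_i = 33 + 5 = 38.

Step 2 — fraction explained by component i = λ_i / Σ λ:
  PC1: 33/38 = 0.8684
  PC2: 5/38 = 0.1316

Step 3 — cumulative fraction after k components = (λ_1 + ... + λ_k) / Σ λ:
  k = 1: 33/38 = 0.8684
  k = 2: (33 + 5)/38 = 38/38 = 1

Summary (fraction, with percent):

explained: PC1 0.8684 (86.84%), PC2 0.1316 (13.16%);  cumulative: 0.8684, 1


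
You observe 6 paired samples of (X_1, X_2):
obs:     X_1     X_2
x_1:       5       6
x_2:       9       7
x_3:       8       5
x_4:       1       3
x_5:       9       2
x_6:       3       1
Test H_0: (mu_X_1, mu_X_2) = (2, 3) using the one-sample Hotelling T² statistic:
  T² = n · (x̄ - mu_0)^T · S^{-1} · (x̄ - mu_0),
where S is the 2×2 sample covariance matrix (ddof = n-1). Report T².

Step 1 — sample mean vector:
  mean(X_1) = (5 + 9 + 8 + 1 + 9 + 3) / 6 = 35/6 = 5.8333
  mean(X_2) = (6 + 7 + 5 + 3 + 2 + 1) / 6 = 24/6 = 4
  x̄ = (5.8333, 4),  deviation x̄ - mu_0 = (5.8333, 4) - (2, 3) = (3.8333, 1).

Step 2 — sample covariance matrix, S[i,j] = (1/(n-1)) · Σ_k (x_{k,i} - mean_i) · (x_{k,j} - mean_j), divisor n-1 = 5:
  S[X_1,X_1] = ((-0.8333)·(-0.8333) + (3.1667)·(3.1667) + (2.1667)·(2.1667) + (-4.8333)·(-4.8333) + (3.1667)·(3.1667) + (-2.8333)·(-2.8333)) / 5 = 56.8333/5 = 11.3667
  S[X_1,X_2] = ((-0.8333)·(2) + (3.1667)·(3) + (2.1667)·(1) + (-4.8333)·(-1) + (3.1667)·(-2) + (-2.8333)·(-3)) / 5 = 17/5 = 3.4
  S[X_2,X_2] = ((2)·(2) + (3)·(3) + (1)·(1) + (-1)·(-1) + (-2)·(-2) + (-3)·(-3)) / 5 = 28/5 = 5.6
  S = [[11.3667, 3.4],
 [3.4, 5.6]].

Step 3 — invert S. det(S) = 11.3667·5.6 - (3.4)² = 52.0933.
  S^{-1} = (1/det) · [[d, -b], [-b, a]] = [[0.1075, -0.0653],
 [-0.0653, 0.2182]].

Step 4 — quadratic form (x̄ - mu_0)^T · S^{-1} · (x̄ - mu_0):
  S^{-1} · (x̄ - mu_0) = (0.3468, -0.032),
  (x̄ - mu_0)^T · [...] = (3.8333)·(0.3468) + (1)·(-0.032) = 1.2975.

Step 5 — scale by n: T² = 6 · 1.2975 = 7.7847.

T² ≈ 7.7847


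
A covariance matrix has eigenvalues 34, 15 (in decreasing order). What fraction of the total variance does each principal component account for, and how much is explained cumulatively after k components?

Step 1 — total variance = trace(Sigma) = Σ λ_i = 34 + 15 = 49.

Step 2 — fraction explained by component i = λ_i / Σ λ:
  PC1: 34/49 = 0.6939
  PC2: 15/49 = 0.3061

Step 3 — cumulative fraction after k components = (λ_1 + ... + λ_k) / Σ λ:
  k = 1: 34/49 = 0.6939
  k = 2: (34 + 15)/49 = 49/49 = 1

Summary (fraction, with percent):

explained: PC1 0.6939 (69.39%), PC2 0.3061 (30.61%);  cumulative: 0.6939, 1


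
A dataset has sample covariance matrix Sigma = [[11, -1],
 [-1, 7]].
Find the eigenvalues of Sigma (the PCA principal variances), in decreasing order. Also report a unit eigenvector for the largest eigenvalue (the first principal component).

Step 1 — characteristic polynomial of 2×2 Sigma:
  det(Sigma - λI) = λ² - trace · λ + det = 0.
  trace = 11 + 7 = 18, det = 11·7 - (-1)² = 76.
Step 2 — discriminant:
  Δ = trace² - 4·det = 324 - 304 = 20.
Step 3 — eigenvalues:
  λ = (trace ± √Δ)/2 = (18 ± 4.4721)/2,
  λ_1 = 11.2361,  λ_2 = 6.7639.

Step 4 — unit eigenvector for λ_1: solve (Sigma - λ_1 I)v = 0. First row:
  (11 - 11.2361)·v_x + (-1)·v_y = 0, i.e. (-0.2361)·v_x + (-1)·v_y = 0,
  so v ∝ (b, λ_1 - a) = (-1, 0.2361); multiply by -1 so the first entry is positive: u = (1, -0.2361).
  ||u|| = √((1)² + (-0.2361)²) = √(1.0557) ≈ 1.0275,
  v_1 = u/||u|| ≈ (0.9732, -0.2298) (||v_1|| = 1).

λ_1 = 11.2361,  λ_2 = 6.7639;  v_1 ≈ (0.9732, -0.2298)


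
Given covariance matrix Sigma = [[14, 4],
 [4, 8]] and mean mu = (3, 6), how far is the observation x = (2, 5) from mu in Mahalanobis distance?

Step 1 — centre the observation: (x - mu) = (-1, -1).

Step 2 — invert Sigma. det(Sigma) = 14·8 - (4)² = 96.
  Sigma^{-1} = (1/det) · [[d, -b], [-b, a]] = [[0.0833, -0.0417],
 [-0.0417, 0.1458]].

Step 3 — form the quadratic (x - mu)^T · Sigma^{-1} · (x - mu):
  Sigma^{-1} · (x - mu) = (-0.0417, -0.1042).
  (x - mu)^T · [Sigma^{-1} · (x - mu)] = (-1)·(-0.0417) + (-1)·(-0.1042) = 0.1458.

Step 4 — take square root: d = √(0.1458) ≈ 0.3819.

d(x, mu) = √(0.1458) ≈ 0.3819


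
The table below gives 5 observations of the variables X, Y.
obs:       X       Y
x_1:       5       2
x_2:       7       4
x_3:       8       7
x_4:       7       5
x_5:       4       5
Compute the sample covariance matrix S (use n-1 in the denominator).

Step 1 — column means:
  mean(X) = (5 + 7 + 8 + 7 + 4) / 5 = 31/5 = 6.2
  mean(Y) = (2 + 4 + 7 + 5 + 5) / 5 = 23/5 = 4.6

Step 2 — sample covariance S[i,j] = (1/(n-1)) · Σ_k (x_{k,i} - mean_i) · (x_{k,j} - mean_j), with n-1 = 4.
  S[X,X] = ((-1.2)·(-1.2) + (0.8)·(0.8) + (1.8)·(1.8) + (0.8)·(0.8) + (-2.2)·(-2.2)) / 4 = 10.8/4 = 2.7
  S[X,Y] = ((-1.2)·(-2.6) + (0.8)·(-0.6) + (1.8)·(2.4) + (0.8)·(0.4) + (-2.2)·(0.4)) / 4 = 6.4/4 = 1.6
  S[Y,Y] = ((-2.6)·(-2.6) + (-0.6)·(-0.6) + (2.4)·(2.4) + (0.4)·(0.4) + (0.4)·(0.4)) / 4 = 13.2/4 = 3.3

S is symmetric (S[j,i] = S[i,j]). Assembling:

S = [[2.7, 1.6],
 [1.6, 3.3]]


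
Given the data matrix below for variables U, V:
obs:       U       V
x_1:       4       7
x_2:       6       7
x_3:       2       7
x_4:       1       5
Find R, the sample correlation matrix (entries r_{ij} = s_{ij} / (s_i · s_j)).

Step 1 — column means:
  mean(U) = (4 + 6 + 2 + 1) / 4 = 13/4 = 3.25
  mean(V) = (7 + 7 + 7 + 5) / 4 = 26/4 = 6.5

Step 2 — sample variances and covariances s[i,j] = (1/(n-1)) · Σ_k (x_{k,i} - mean_i) · (x_{k,j} - mean_j), with n-1 = 3:
  s[U,U] = ((0.75)·(0.75) + (2.75)·(2.75) + (-1.25)·(-1.25) + (-2.25)·(-2.25)) / 3 = 14.75/3 = 4.9167
  s[U,V] = ((0.75)·(0.5) + (2.75)·(0.5) + (-1.25)·(0.5) + (-2.25)·(-1.5)) / 3 = 4.5/3 = 1.5
  s[V,V] = ((0.5)·(0.5) + (0.5)·(0.5) + (0.5)·(0.5) + (-1.5)·(-1.5)) / 3 = 3/3 = 1
  Sample standard deviations s_i = √(s[i,i]):
  s(U) = √(4.9167) = 2.2174
  s(V) = √(1) = 1

Step 3 — r_{ij} = s_{ij} / (s_i · s_j):
  r[U,U] = 1 (diagonal).
  r[U,V] = 1.5 / (2.2174 · 1) = 1.5 / 2.2174 = 0.6765
  r[V,V] = 1 (diagonal).

R is symmetric with unit diagonal. Assembling:

R = [[1, 0.6765],
 [0.6765, 1]]


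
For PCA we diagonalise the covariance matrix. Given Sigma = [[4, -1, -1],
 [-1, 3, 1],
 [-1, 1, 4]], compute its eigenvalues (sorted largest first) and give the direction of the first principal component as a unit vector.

Step 1 — characteristic polynomial p(λ) = det(λI - Sigma) = λ³ - tr·λ² + c_1·λ - det, where tr = trace, c_1 = sum of the principal 2×2 minors, det = det(Sigma):
  tr = 4 + 3 + 4 = 11,
  c_1 = (4·3 - (-1)²) + (4·4 - (-1)²) + (3·4 - (1)²) = 11 + 15 + 11 = 37,
  det = 4·(3·4 - (1)²) - (-1)·((-1)·4 - (1)·(-1)) + (-1)·((-1)·(1) - 3·(-1)) = 4·(11) - (-1)·(-3) + (-1)·(2) = 39.
  So p(λ) = λ³ - 11λ² + 37λ - 39.
Step 2 — look for an integer root (rational root theorem: any rational root is an integer divisor of 39). Testing λ = 3:
  p(3) = 27 - 99 + 111 - 39 = 0  ✓
  Dividing out (λ - 3): p(λ) = (λ - 3)(λ² - 8λ + 13).
Step 3 — remaining eigenvalues from the quadratic λ² - 8λ + 13 = 0:
  Δ = 8² - 4·13 = 64 - 52 = 12,  λ = (8 ± √12)/2 = (8 ± 3.4641)/2 ≈ 5.7321 or 2.2679.
  Sorted: λ_1 = 5.7321,  λ_2 = 3,  λ_3 = 2.2679  (check: sum = 11 = tr ✓).

Step 4 — unit eigenvector for λ_1 ≈ 5.7321: v spans the null space of (Sigma - λ_1 I), whose rows are
  r_1 = (-1.7321, -1, -1),  r_2 = (-1, -2.7321, 1),  r_3 = (-1, 1, -1.7321).
  v is orthogonal to every row, so take v ∝ r_1 × r_2 = ((-1)·(1) - (-1)·(-2.7321), (-1)·(-1) - (-1.7321)·(1), (-1.7321)·(-2.7321) - (-1)·(-1)) ≈ (-3.7321, 2.7321, 3.7321).
  Rescale (multiply by -1 so the first nonzero entry is positive): u = (3.7321, -2.7321, -3.7321).
  ||u|| = √((3.7321)² + (-2.7321)² + (-3.7321)²) = √(35.3205) ≈ 5.9431,  v_1 = u/||u|| ≈ (0.628, -0.4597, -0.628) (||v_1|| = 1).

λ_1 = 5.7321,  λ_2 = 3,  λ_3 = 2.2679;  v_1 ≈ (0.628, -0.4597, -0.628)


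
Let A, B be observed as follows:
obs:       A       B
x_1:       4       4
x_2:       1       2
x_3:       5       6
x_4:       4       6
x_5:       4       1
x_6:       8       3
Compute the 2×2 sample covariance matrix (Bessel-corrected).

Step 1 — column means:
  mean(A) = (4 + 1 + 5 + 4 + 4 + 8) / 6 = 26/6 = 4.3333
  mean(B) = (4 + 2 + 6 + 6 + 1 + 3) / 6 = 22/6 = 3.6667

Step 2 — sample covariance S[i,j] = (1/(n-1)) · Σ_k (x_{k,i} - mean_i) · (x_{k,j} - mean_j), with n-1 = 5.
  S[A,A] = ((-0.3333)·(-0.3333) + (-3.3333)·(-3.3333) + (0.6667)·(0.6667) + (-0.3333)·(-0.3333) + (-0.3333)·(-0.3333) + (3.6667)·(3.6667)) / 5 = 25.3333/5 = 5.0667
  S[A,B] = ((-0.3333)·(0.3333) + (-3.3333)·(-1.6667) + (0.6667)·(2.3333) + (-0.3333)·(2.3333) + (-0.3333)·(-2.6667) + (3.6667)·(-0.6667)) / 5 = 4.6667/5 = 0.9333
  S[B,B] = ((0.3333)·(0.3333) + (-1.6667)·(-1.6667) + (2.3333)·(2.3333) + (2.3333)·(2.3333) + (-2.6667)·(-2.6667) + (-0.6667)·(-0.6667)) / 5 = 21.3333/5 = 4.2667

S is symmetric (S[j,i] = S[i,j]). Assembling:

S = [[5.0667, 0.9333],
 [0.9333, 4.2667]]


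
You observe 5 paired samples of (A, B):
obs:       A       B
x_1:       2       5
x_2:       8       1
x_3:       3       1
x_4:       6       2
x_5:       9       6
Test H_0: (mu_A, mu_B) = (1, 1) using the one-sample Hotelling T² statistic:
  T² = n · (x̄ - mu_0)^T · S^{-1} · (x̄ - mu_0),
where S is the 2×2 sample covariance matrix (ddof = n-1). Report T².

Step 1 — sample mean vector:
  mean(A) = (2 + 8 + 3 + 6 + 9) / 5 = 28/5 = 5.6
  mean(B) = (5 + 1 + 1 + 2 + 6) / 5 = 15/5 = 3
  x̄ = (5.6, 3),  deviation x̄ - mu_0 = (5.6, 3) - (1, 1) = (4.6, 2).

Step 2 — sample covariance matrix, S[i,j] = (1/(n-1)) · Σ_k (x_{k,i} - mean_i) · (x_{k,j} - mean_j), divisor n-1 = 4:
  S[A,A] = ((-3.6)·(-3.6) + (2.4)·(2.4) + (-2.6)·(-2.6) + (0.4)·(0.4) + (3.4)·(3.4)) / 4 = 37.2/4 = 9.3
  S[A,B] = ((-3.6)·(2) + (2.4)·(-2) + (-2.6)·(-2) + (0.4)·(-1) + (3.4)·(3)) / 4 = 3/4 = 0.75
  S[B,B] = ((2)·(2) + (-2)·(-2) + (-2)·(-2) + (-1)·(-1) + (3)·(3)) / 4 = 22/4 = 5.5
  S = [[9.3, 0.75],
 [0.75, 5.5]].

Step 3 — invert S. det(S) = 9.3·5.5 - (0.75)² = 50.5875.
  S^{-1} = (1/det) · [[d, -b], [-b, a]] = [[0.1087, -0.0148],
 [-0.0148, 0.1838]].

Step 4 — quadratic form (x̄ - mu_0)^T · S^{-1} · (x̄ - mu_0):
  S^{-1} · (x̄ - mu_0) = (0.4705, 0.2995),
  (x̄ - mu_0)^T · [...] = (4.6)·(0.4705) + (2)·(0.2995) = 2.7631.

Step 5 — scale by n: T² = 5 · 2.7631 = 13.8157.

T² ≈ 13.8157


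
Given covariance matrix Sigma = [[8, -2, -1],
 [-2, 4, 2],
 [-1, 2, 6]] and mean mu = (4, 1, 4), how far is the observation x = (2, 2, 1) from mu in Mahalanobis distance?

Step 1 — centre the observation: (x - mu) = (-2, 1, -3).

Step 2 — invert Sigma (cofactor / det for 3×3, or solve directly):
  Sigma^{-1} = [[0.1429, 0.0714, 0],
 [0.0714, 0.3357, -0.1],
 [0, -0.1, 0.2]].

Step 3 — form the quadratic (x - mu)^T · Sigma^{-1} · (x - mu):
  Sigma^{-1} · (x - mu) = (-0.2143, 0.4929, -0.7).
  (x - mu)^T · [Sigma^{-1} · (x - mu)] = (-2)·(-0.2143) + (1)·(0.4929) + (-3)·(-0.7) = 3.0214.

Step 4 — take square root: d = √(3.0214) ≈ 1.7382.

d(x, mu) = √(3.0214) ≈ 1.7382


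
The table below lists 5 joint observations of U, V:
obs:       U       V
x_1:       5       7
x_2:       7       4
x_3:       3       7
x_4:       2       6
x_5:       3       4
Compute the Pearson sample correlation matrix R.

Step 1 — column means:
  mean(U) = (5 + 7 + 3 + 2 + 3) / 5 = 20/5 = 4
  mean(V) = (7 + 4 + 7 + 6 + 4) / 5 = 28/5 = 5.6

Step 2 — sample variances and covariances s[i,j] = (1/(n-1)) · Σ_k (x_{k,i} - mean_i) · (x_{k,j} - mean_j), with n-1 = 4:
  s[U,U] = ((1)·(1) + (3)·(3) + (-1)·(-1) + (-2)·(-2) + (-1)·(-1)) / 4 = 16/4 = 4
  s[U,V] = ((1)·(1.4) + (3)·(-1.6) + (-1)·(1.4) + (-2)·(0.4) + (-1)·(-1.6)) / 4 = -4/4 = -1
  s[V,V] = ((1.4)·(1.4) + (-1.6)·(-1.6) + (1.4)·(1.4) + (0.4)·(0.4) + (-1.6)·(-1.6)) / 4 = 9.2/4 = 2.3
  Sample standard deviations s_i = √(s[i,i]):
  s(U) = √(4) = 2
  s(V) = √(2.3) = 1.5166

Step 3 — r_{ij} = s_{ij} / (s_i · s_j):
  r[U,U] = 1 (diagonal).
  r[U,V] = -1 / (2 · 1.5166) = -1 / 3.0332 = -0.3297
  r[V,V] = 1 (diagonal).

R is symmetric with unit diagonal. Assembling:

R = [[1, -0.3297],
 [-0.3297, 1]]


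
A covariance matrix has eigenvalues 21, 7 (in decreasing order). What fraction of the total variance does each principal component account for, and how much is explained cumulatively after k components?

Step 1 — total variance = trace(Sigma) = Σ λ_i = 21 + 7 = 28.

Step 2 — fraction explained by component i = λ_i / Σ λ:
  PC1: 21/28 = 0.75
  PC2: 7/28 = 0.25

Step 3 — cumulative fraction after k components = (λ_1 + ... + λ_k) / Σ λ:
  k = 1: 21/28 = 0.75
  k = 2: (21 + 7)/28 = 28/28 = 1

Summary (fraction, with percent):

explained: PC1 0.75 (75%), PC2 0.25 (25%);  cumulative: 0.75, 1


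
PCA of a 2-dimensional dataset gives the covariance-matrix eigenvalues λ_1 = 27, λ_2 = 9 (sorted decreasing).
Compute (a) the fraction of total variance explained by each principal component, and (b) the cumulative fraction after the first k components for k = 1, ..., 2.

Step 1 — total variance = trace(Sigma) = Σ λ_i = 27 + 9 = 36.

Step 2 — fraction explained by component i = λ_i / Σ λ:
  PC1: 27/36 = 0.75
  PC2: 9/36 = 0.25

Step 3 — cumulative fraction after k components = (λ_1 + ... + λ_k) / Σ λ:
  k = 1: 27/36 = 0.75
  k = 2: (27 + 9)/36 = 36/36 = 1

Summary (fraction, with percent):

explained: PC1 0.75 (75%), PC2 0.25 (25%);  cumulative: 0.75, 1


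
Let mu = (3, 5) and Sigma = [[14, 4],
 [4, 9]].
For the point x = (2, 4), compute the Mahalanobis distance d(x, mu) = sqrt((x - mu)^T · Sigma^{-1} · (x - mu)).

Step 1 — centre the observation: (x - mu) = (-1, -1).

Step 2 — invert Sigma. det(Sigma) = 14·9 - (4)² = 110.
  Sigma^{-1} = (1/det) · [[d, -b], [-b, a]] = [[0.0818, -0.0364],
 [-0.0364, 0.1273]].

Step 3 — form the quadratic (x - mu)^T · Sigma^{-1} · (x - mu):
  Sigma^{-1} · (x - mu) = (-0.0455, -0.0909).
  (x - mu)^T · [Sigma^{-1} · (x - mu)] = (-1)·(-0.0455) + (-1)·(-0.0909) = 0.1364.

Step 4 — take square root: d = √(0.1364) ≈ 0.3693.

d(x, mu) = √(0.1364) ≈ 0.3693


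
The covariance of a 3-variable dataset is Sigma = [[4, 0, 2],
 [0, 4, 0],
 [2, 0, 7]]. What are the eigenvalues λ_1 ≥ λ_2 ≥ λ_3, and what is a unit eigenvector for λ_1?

Step 1 — characteristic polynomial p(λ) = det(λI - Sigma) = λ³ - tr·λ² + c_1·λ - det, where tr = trace, c_1 = sum of the principal 2×2 minors, det = det(Sigma):
  tr = 4 + 4 + 7 = 15,
  c_1 = (4·4 - (0)²) + (4·7 - (2)²) + (4·7 - (0)²) = 16 + 24 + 28 = 68,
  det = 4·(4·7 - (0)²) - (0)·((0)·7 - (0)·(2)) + (2)·((0)·(0) - 4·(2)) = 4·(28) - (0)·(0) + (2)·(-8) = 96.
  So p(λ) = λ³ - 15λ² + 68λ - 96.
Step 2 — look for an integer root (rational root theorem: any rational root is an integer divisor of 96). Testing λ = 3:
  p(3) = 27 - 135 + 204 - 96 = 0  ✓
  Dividing out (λ - 3): p(λ) = (λ - 3)(λ² - 12λ + 32).
Step 3 — remaining eigenvalues from the quadratic λ² - 12λ + 32 = 0:
  Δ = 12² - 4·32 = 144 - 128 = 16,  λ = (12 ± √16)/2 = (12 ± 4)/2 = 8 or 4.
  Sorted: λ_1 = 8,  λ_2 = 4,  λ_3 = 3  (check: sum = 15 = tr ✓).

Step 4 — unit eigenvector for λ_1 = 8: v spans the null space of (Sigma - λ_1 I), whose rows are
  r_1 = (-4, 0, 2),  r_2 = (0, -4, 0),  r_3 = (2, 0, -1).
  v is orthogonal to every row, so take v ∝ r_1 × r_2 = ((0)·(0) - (2)·(-4), (2)·(0) - (-4)·(0), (-4)·(-4) - (0)·(0)) = (8, 0, 16).
  Rescale (divide by 8): u = (1, 0, 2).
  ||u|| = √((1)² + (0)² + (2)²) = √(5) ≈ 2.2361,  v_1 = u/||u|| ≈ (0.4472, 0, 0.8944) (||v_1|| = 1).

λ_1 = 8,  λ_2 = 4,  λ_3 = 3;  v_1 ≈ (0.4472, 0, 0.8944)


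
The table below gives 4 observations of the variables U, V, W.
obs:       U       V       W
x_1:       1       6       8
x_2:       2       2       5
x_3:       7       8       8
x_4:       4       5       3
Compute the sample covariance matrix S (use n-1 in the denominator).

Step 1 — column means:
  mean(U) = (1 + 2 + 7 + 4) / 4 = 14/4 = 3.5
  mean(V) = (6 + 2 + 8 + 5) / 4 = 21/4 = 5.25
  mean(W) = (8 + 5 + 8 + 3) / 4 = 24/4 = 6

Step 2 — sample covariance S[i,j] = (1/(n-1)) · Σ_k (x_{k,i} - mean_i) · (x_{k,j} - mean_j), with n-1 = 3.
  S[U,U] = ((-2.5)·(-2.5) + (-1.5)·(-1.5) + (3.5)·(3.5) + (0.5)·(0.5)) / 3 = 21/3 = 7
  S[U,V] = ((-2.5)·(0.75) + (-1.5)·(-3.25) + (3.5)·(2.75) + (0.5)·(-0.25)) / 3 = 12.5/3 = 4.1667
  S[U,W] = ((-2.5)·(2) + (-1.5)·(-1) + (3.5)·(2) + (0.5)·(-3)) / 3 = 2/3 = 0.6667
  S[V,V] = ((0.75)·(0.75) + (-3.25)·(-3.25) + (2.75)·(2.75) + (-0.25)·(-0.25)) / 3 = 18.75/3 = 6.25
  S[V,W] = ((0.75)·(2) + (-3.25)·(-1) + (2.75)·(2) + (-0.25)·(-3)) / 3 = 11/3 = 3.6667
  S[W,W] = ((2)·(2) + (-1)·(-1) + (2)·(2) + (-3)·(-3)) / 3 = 18/3 = 6

S is symmetric (S[j,i] = S[i,j]). Assembling:

S = [[7, 4.1667, 0.6667],
 [4.1667, 6.25, 3.6667],
 [0.6667, 3.6667, 6]]


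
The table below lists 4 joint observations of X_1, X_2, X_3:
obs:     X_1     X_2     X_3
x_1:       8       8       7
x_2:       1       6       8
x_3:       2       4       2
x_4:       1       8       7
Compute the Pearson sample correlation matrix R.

Step 1 — column means:
  mean(X_1) = (8 + 1 + 2 + 1) / 4 = 12/4 = 3
  mean(X_2) = (8 + 6 + 4 + 8) / 4 = 26/4 = 6.5
  mean(X_3) = (7 + 8 + 2 + 7) / 4 = 24/4 = 6

Step 2 — sample variances and covariances s[i,j] = (1/(n-1)) · Σ_k (x_{k,i} - mean_i) · (x_{k,j} - mean_j), with n-1 = 3:
  s[X_1,X_1] = ((5)·(5) + (-2)·(-2) + (-1)·(-1) + (-2)·(-2)) / 3 = 34/3 = 11.3333
  s[X_1,X_2] = ((5)·(1.5) + (-2)·(-0.5) + (-1)·(-2.5) + (-2)·(1.5)) / 3 = 8/3 = 2.6667
  s[X_1,X_3] = ((5)·(1) + (-2)·(2) + (-1)·(-4) + (-2)·(1)) / 3 = 3/3 = 1
  s[X_2,X_2] = ((1.5)·(1.5) + (-0.5)·(-0.5) + (-2.5)·(-2.5) + (1.5)·(1.5)) / 3 = 11/3 = 3.6667
  s[X_2,X_3] = ((1.5)·(1) + (-0.5)·(2) + (-2.5)·(-4) + (1.5)·(1)) / 3 = 12/3 = 4
  s[X_3,X_3] = ((1)·(1) + (2)·(2) + (-4)·(-4) + (1)·(1)) / 3 = 22/3 = 7.3333
  Sample standard deviations s_i = √(s[i,i]):
  s(X_1) = √(11.3333) = 3.3665
  s(X_2) = √(3.6667) = 1.9149
  s(X_3) = √(7.3333) = 2.708

Step 3 — r_{ij} = s_{ij} / (s_i · s_j):
  r[X_1,X_1] = 1 (diagonal).
  r[X_1,X_2] = 2.6667 / (3.3665 · 1.9149) = 2.6667 / 6.4464 = 0.4137
  r[X_1,X_3] = 1 / (3.3665 · 2.708) = 1 / 9.1165 = 0.1097
  r[X_2,X_2] = 1 (diagonal).
  r[X_2,X_3] = 4 / (1.9149 · 2.708) = 4 / 5.1854 = 0.7714
  r[X_3,X_3] = 1 (diagonal).

R is symmetric with unit diagonal. Assembling:

R = [[1, 0.4137, 0.1097],
 [0.4137, 1, 0.7714],
 [0.1097, 0.7714, 1]]


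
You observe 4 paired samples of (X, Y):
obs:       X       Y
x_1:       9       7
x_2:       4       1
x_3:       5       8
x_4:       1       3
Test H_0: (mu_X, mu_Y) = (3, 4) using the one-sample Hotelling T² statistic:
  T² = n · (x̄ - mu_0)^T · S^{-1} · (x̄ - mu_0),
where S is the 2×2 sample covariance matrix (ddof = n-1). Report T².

Step 1 — sample mean vector:
  mean(X) = (9 + 4 + 5 + 1) / 4 = 19/4 = 4.75
  mean(Y) = (7 + 1 + 8 + 3) / 4 = 19/4 = 4.75
  x̄ = (4.75, 4.75),  deviation x̄ - mu_0 = (4.75, 4.75) - (3, 4) = (1.75, 0.75).

Step 2 — sample covariance matrix, S[i,j] = (1/(n-1)) · Σ_k (x_{k,i} - mean_i) · (x_{k,j} - mean_j), divisor n-1 = 3:
  S[X,X] = ((4.25)·(4.25) + (-0.75)·(-0.75) + (0.25)·(0.25) + (-3.75)·(-3.75)) / 3 = 32.75/3 = 10.9167
  S[X,Y] = ((4.25)·(2.25) + (-0.75)·(-3.75) + (0.25)·(3.25) + (-3.75)·(-1.75)) / 3 = 19.75/3 = 6.5833
  S[Y,Y] = ((2.25)·(2.25) + (-3.75)·(-3.75) + (3.25)·(3.25) + (-1.75)·(-1.75)) / 3 = 32.75/3 = 10.9167
  S = [[10.9167, 6.5833],
 [6.5833, 10.9167]].

Step 3 — invert S. det(S) = 10.9167·10.9167 - (6.5833)² = 75.8333.
  S^{-1} = (1/det) · [[d, -b], [-b, a]] = [[0.144, -0.0868],
 [-0.0868, 0.144]].

Step 4 — quadratic form (x̄ - mu_0)^T · S^{-1} · (x̄ - mu_0):
  S^{-1} · (x̄ - mu_0) = (0.1868, -0.044),
  (x̄ - mu_0)^T · [...] = (1.75)·(0.1868) + (0.75)·(-0.044) = 0.294.

Step 5 — scale by n: T² = 4 · 0.294 = 1.1758.

T² ≈ 1.1758


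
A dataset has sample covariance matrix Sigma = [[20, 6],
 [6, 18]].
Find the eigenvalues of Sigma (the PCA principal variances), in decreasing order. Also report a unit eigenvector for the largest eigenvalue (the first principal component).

Step 1 — characteristic polynomial of 2×2 Sigma:
  det(Sigma - λI) = λ² - trace · λ + det = 0.
  trace = 20 + 18 = 38, det = 20·18 - (6)² = 324.
Step 2 — discriminant:
  Δ = trace² - 4·det = 1444 - 1296 = 148.
Step 3 — eigenvalues:
  λ = (trace ± √Δ)/2 = (38 ± 12.1655)/2,
  λ_1 = 25.0828,  λ_2 = 12.9172.

Step 4 — unit eigenvector for λ_1: solve (Sigma - λ_1 I)v = 0. First row:
  (20 - 25.0828)·v_x + (6)·v_y = 0, i.e. (-5.0828)·v_x + (6)·v_y = 0,
  so v ∝ (b, λ_1 - a) = (6, 5.0828) = u.
  ||u|| = √((6)² + (5.0828)²) = √(61.8345) ≈ 7.8635,
  v_1 = u/||u|| ≈ (0.763, 0.6464) (||v_1|| = 1).

λ_1 = 25.0828,  λ_2 = 12.9172;  v_1 ≈ (0.763, 0.6464)


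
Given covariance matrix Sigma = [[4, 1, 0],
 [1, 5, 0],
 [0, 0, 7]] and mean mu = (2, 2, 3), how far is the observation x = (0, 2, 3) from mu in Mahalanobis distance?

Step 1 — centre the observation: (x - mu) = (-2, 0, 0).

Step 2 — invert Sigma (cofactor / det for 3×3, or solve directly):
  Sigma^{-1} = [[0.2632, -0.0526, 0],
 [-0.0526, 0.2105, 0],
 [0, 0, 0.1429]].

Step 3 — form the quadratic (x - mu)^T · Sigma^{-1} · (x - mu):
  Sigma^{-1} · (x - mu) = (-0.5263, 0.1053, 0).
  (x - mu)^T · [Sigma^{-1} · (x - mu)] = (-2)·(-0.5263) + (0)·(0.1053) + (0)·(0) = 1.0526.

Step 4 — take square root: d = √(1.0526) ≈ 1.026.

d(x, mu) = √(1.0526) ≈ 1.026


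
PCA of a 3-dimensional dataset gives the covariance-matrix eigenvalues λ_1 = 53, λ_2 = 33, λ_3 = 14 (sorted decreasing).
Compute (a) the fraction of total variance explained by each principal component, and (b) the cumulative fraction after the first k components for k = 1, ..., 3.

Step 1 — total variance = trace(Sigma) = Σ λ_i = 53 + 33 + 14 = 100.

Step 2 — fraction explained by component i = λ_i / Σ λ:
  PC1: 53/100 = 0.53
  PC2: 33/100 = 0.33
  PC3: 14/100 = 0.14

Step 3 — cumulative fraction after k components = (λ_1 + ... + λ_k) / Σ λ:
  k = 1: 53/100 = 0.53
  k = 2: (53 + 33)/100 = 86/100 = 0.86
  k = 3: (53 + 33 + 14)/100 = 100/100 = 1

Summary (fraction, with percent):

explained: PC1 0.53 (53%), PC2 0.33 (33%), PC3 0.14 (14%);  cumulative: 0.53, 0.86, 1


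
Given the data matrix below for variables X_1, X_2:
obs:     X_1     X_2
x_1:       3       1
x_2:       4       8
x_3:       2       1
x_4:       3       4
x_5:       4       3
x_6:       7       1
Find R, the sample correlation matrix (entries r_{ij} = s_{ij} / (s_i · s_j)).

Step 1 — column means:
  mean(X_1) = (3 + 4 + 2 + 3 + 4 + 7) / 6 = 23/6 = 3.8333
  mean(X_2) = (1 + 8 + 1 + 4 + 3 + 1) / 6 = 18/6 = 3

Step 2 — sample variances and covariances s[i,j] = (1/(n-1)) · Σ_k (x_{k,i} - mean_i) · (x_{k,j} - mean_j), with n-1 = 5:
  s[X_1,X_1] = ((-0.8333)·(-0.8333) + (0.1667)·(0.1667) + (-1.8333)·(-1.8333) + (-0.8333)·(-0.8333) + (0.1667)·(0.1667) + (3.1667)·(3.1667)) / 5 = 14.8333/5 = 2.9667
  s[X_1,X_2] = ((-0.8333)·(-2) + (0.1667)·(5) + (-1.8333)·(-2) + (-0.8333)·(1) + (0.1667)·(0) + (3.1667)·(-2)) / 5 = -1/5 = -0.2
  s[X_2,X_2] = ((-2)·(-2) + (5)·(5) + (-2)·(-2) + (1)·(1) + (0)·(0) + (-2)·(-2)) / 5 = 38/5 = 7.6
  Sample standard deviations s_i = √(s[i,i]):
  s(X_1) = √(2.9667) = 1.7224
  s(X_2) = √(7.6) = 2.7568

Step 3 — r_{ij} = s_{ij} / (s_i · s_j):
  r[X_1,X_1] = 1 (diagonal).
  r[X_1,X_2] = -0.2 / (1.7224 · 2.7568) = -0.2 / 4.7483 = -0.0421
  r[X_2,X_2] = 1 (diagonal).

R is symmetric with unit diagonal. Assembling:

R = [[1, -0.0421],
 [-0.0421, 1]]


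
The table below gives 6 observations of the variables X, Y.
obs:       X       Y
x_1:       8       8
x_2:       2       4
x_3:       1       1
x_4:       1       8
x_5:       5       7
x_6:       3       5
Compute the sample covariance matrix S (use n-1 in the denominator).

Step 1 — column means:
  mean(X) = (8 + 2 + 1 + 1 + 5 + 3) / 6 = 20/6 = 3.3333
  mean(Y) = (8 + 4 + 1 + 8 + 7 + 5) / 6 = 33/6 = 5.5

Step 2 — sample covariance S[i,j] = (1/(n-1)) · Σ_k (x_{k,i} - mean_i) · (x_{k,j} - mean_j), with n-1 = 5.
  S[X,X] = ((4.6667)·(4.6667) + (-1.3333)·(-1.3333) + (-2.3333)·(-2.3333) + (-2.3333)·(-2.3333) + (1.6667)·(1.6667) + (-0.3333)·(-0.3333)) / 5 = 37.3333/5 = 7.4667
  S[X,Y] = ((4.6667)·(2.5) + (-1.3333)·(-1.5) + (-2.3333)·(-4.5) + (-2.3333)·(2.5) + (1.6667)·(1.5) + (-0.3333)·(-0.5)) / 5 = 21/5 = 4.2
  S[Y,Y] = ((2.5)·(2.5) + (-1.5)·(-1.5) + (-4.5)·(-4.5) + (2.5)·(2.5) + (1.5)·(1.5) + (-0.5)·(-0.5)) / 5 = 37.5/5 = 7.5

S is symmetric (S[j,i] = S[i,j]). Assembling:

S = [[7.4667, 4.2],
 [4.2, 7.5]]


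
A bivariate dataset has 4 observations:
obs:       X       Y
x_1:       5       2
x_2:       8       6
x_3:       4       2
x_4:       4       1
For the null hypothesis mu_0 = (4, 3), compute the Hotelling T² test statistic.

Step 1 — sample mean vector:
  mean(X) = (5 + 8 + 4 + 4) / 4 = 21/4 = 5.25
  mean(Y) = (2 + 6 + 2 + 1) / 4 = 11/4 = 2.75
  x̄ = (5.25, 2.75),  deviation x̄ - mu_0 = (5.25, 2.75) - (4, 3) = (1.25, -0.25).

Step 2 — sample covariance matrix, S[i,j] = (1/(n-1)) · Σ_k (x_{k,i} - mean_i) · (x_{k,j} - mean_j), divisor n-1 = 3:
  S[X,X] = ((-0.25)·(-0.25) + (2.75)·(2.75) + (-1.25)·(-1.25) + (-1.25)·(-1.25)) / 3 = 10.75/3 = 3.5833
  S[X,Y] = ((-0.25)·(-0.75) + (2.75)·(3.25) + (-1.25)·(-0.75) + (-1.25)·(-1.75)) / 3 = 12.25/3 = 4.0833
  S[Y,Y] = ((-0.75)·(-0.75) + (3.25)·(3.25) + (-0.75)·(-0.75) + (-1.75)·(-1.75)) / 3 = 14.75/3 = 4.9167
  S = [[3.5833, 4.0833],
 [4.0833, 4.9167]].

Step 3 — invert S. det(S) = 3.5833·4.9167 - (4.0833)² = 0.9444.
  S^{-1} = (1/det) · [[d, -b], [-b, a]] = [[5.2059, -4.3235],
 [-4.3235, 3.7941]].

Step 4 — quadratic form (x̄ - mu_0)^T · S^{-1} · (x̄ - mu_0):
  S^{-1} · (x̄ - mu_0) = (7.5882, -6.3529),
  (x̄ - mu_0)^T · [...] = (1.25)·(7.5882) + (-0.25)·(-6.3529) = 11.0735.

Step 5 — scale by n: T² = 4 · 11.0735 = 44.2941.

T² ≈ 44.2941


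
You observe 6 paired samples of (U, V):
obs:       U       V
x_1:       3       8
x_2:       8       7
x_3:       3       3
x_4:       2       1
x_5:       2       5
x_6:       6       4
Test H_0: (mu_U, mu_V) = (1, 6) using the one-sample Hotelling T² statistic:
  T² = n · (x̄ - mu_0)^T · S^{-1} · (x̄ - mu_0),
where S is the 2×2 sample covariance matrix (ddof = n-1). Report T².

Step 1 — sample mean vector:
  mean(U) = (3 + 8 + 3 + 2 + 2 + 6) / 6 = 24/6 = 4
  mean(V) = (8 + 7 + 3 + 1 + 5 + 4) / 6 = 28/6 = 4.6667
  x̄ = (4, 4.6667),  deviation x̄ - mu_0 = (4, 4.6667) - (1, 6) = (3, -1.3333).

Step 2 — sample covariance matrix, S[i,j] = (1/(n-1)) · Σ_k (x_{k,i} - mean_i) · (x_{k,j} - mean_j), divisor n-1 = 5:
  S[U,U] = ((-1)·(-1) + (4)·(4) + (-1)·(-1) + (-2)·(-2) + (-2)·(-2) + (2)·(2)) / 5 = 30/5 = 6
  S[U,V] = ((-1)·(3.3333) + (4)·(2.3333) + (-1)·(-1.6667) + (-2)·(-3.6667) + (-2)·(0.3333) + (2)·(-0.6667)) / 5 = 13/5 = 2.6
  S[V,V] = ((3.3333)·(3.3333) + (2.3333)·(2.3333) + (-1.6667)·(-1.6667) + (-3.6667)·(-3.6667) + (0.3333)·(0.3333) + (-0.6667)·(-0.6667)) / 5 = 33.3333/5 = 6.6667
  S = [[6, 2.6],
 [2.6, 6.6667]].

Step 3 — invert S. det(S) = 6·6.6667 - (2.6)² = 33.24.
  S^{-1} = (1/det) · [[d, -b], [-b, a]] = [[0.2006, -0.0782],
 [-0.0782, 0.1805]].

Step 4 — quadratic form (x̄ - mu_0)^T · S^{-1} · (x̄ - mu_0):
  S^{-1} · (x̄ - mu_0) = (0.706, -0.4753),
  (x̄ - mu_0)^T · [...] = (3)·(0.706) + (-1.3333)·(-0.4753) = 2.7517.

Step 5 — scale by n: T² = 6 · 2.7517 = 16.5102.

T² ≈ 16.5102


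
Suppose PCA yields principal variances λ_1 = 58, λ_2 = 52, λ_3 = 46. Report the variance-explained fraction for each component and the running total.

Step 1 — total variance = trace(Sigma) = Σ λ_i = 58 + 52 + 46 = 156.

Step 2 — fraction explained by component i = λ_i / Σ λ:
  PC1: 58/156 = 0.3718
  PC2: 52/156 = 0.3333
  PC3: 46/156 = 0.2949

Step 3 — cumulative fraction after k components = (λ_1 + ... + λ_k) / Σ λ:
  k = 1: 58/156 = 0.3718
  k = 2: (58 + 52)/156 = 110/156 = 0.7051
  k = 3: (58 + 52 + 46)/156 = 156/156 = 1

Summary (fraction, with percent):

explained: PC1 0.3718 (37.18%), PC2 0.3333 (33.33%), PC3 0.2949 (29.49%);  cumulative: 0.3718, 0.7051, 1


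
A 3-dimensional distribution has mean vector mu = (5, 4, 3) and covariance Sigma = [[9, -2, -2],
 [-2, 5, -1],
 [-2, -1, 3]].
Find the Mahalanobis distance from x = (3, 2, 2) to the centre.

Step 1 — centre the observation: (x - mu) = (-2, -2, -1).

Step 2 — invert Sigma (cofactor / det for 3×3, or solve directly):
  Sigma^{-1} = [[0.1628, 0.093, 0.1395],
 [0.093, 0.2674, 0.1512],
 [0.1395, 0.1512, 0.4767]].

Step 3 — form the quadratic (x - mu)^T · Sigma^{-1} · (x - mu):
  Sigma^{-1} · (x - mu) = (-0.6512, -0.8721, -1.0581).
  (x - mu)^T · [Sigma^{-1} · (x - mu)] = (-2)·(-0.6512) + (-2)·(-0.8721) + (-1)·(-1.0581) = 4.1047.

Step 4 — take square root: d = √(4.1047) ≈ 2.026.

d(x, mu) = √(4.1047) ≈ 2.026


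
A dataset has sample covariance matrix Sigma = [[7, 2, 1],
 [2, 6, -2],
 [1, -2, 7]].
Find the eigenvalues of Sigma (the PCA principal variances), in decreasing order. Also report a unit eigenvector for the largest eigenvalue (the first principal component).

Step 1 — characteristic polynomial p(λ) = det(λI - Sigma) = λ³ - tr·λ² + c_1·λ - det, where tr = trace, c_1 = sum of the principal 2×2 minors, det = det(Sigma):
  tr = 7 + 6 + 7 = 20,
  c_1 = (7·6 - (2)²) + (7·7 - (1)²) + (6·7 - (-2)²) = 38 + 48 + 38 = 124,
  det = 7·(6·7 - (-2)²) - (2)·((2)·7 - (-2)·(1)) + (1)·((2)·(-2) - 6·(1)) = 7·(38) - (2)·(16) + (1)·(-10) = 224.
  So p(λ) = λ³ - 20λ² + 124λ - 224.
Step 2 — look for an integer root (rational root theorem: any rational root is an integer divisor of 224). Testing λ = 8:
  p(8) = 512 - 1280 + 992 - 224 = 0  ✓
  Dividing out (λ - 8): p(λ) = (λ - 8)(λ² - 12λ + 28).
Step 3 — remaining eigenvalues from the quadratic λ² - 12λ + 28 = 0:
  Δ = 12² - 4·28 = 144 - 112 = 32,  λ = (12 ± √32)/2 = (12 ± 5.6569)/2 ≈ 8.8284 or 3.1716.
  Sorted: λ_1 = 8.8284,  λ_2 = 8,  λ_3 = 3.1716  (check: sum = 20 = tr ✓).

Step 4 — unit eigenvector for λ_1 ≈ 8.8284: v spans the null space of (Sigma - λ_1 I), whose rows are
  r_1 = (-1.8284, 2, 1),  r_2 = (2, -2.8284, -2),  r_3 = (1, -2, -1.8284).
  v is orthogonal to every row, so take v ∝ r_1 × r_2 = ((2)·(-2) - (1)·(-2.8284), (1)·(2) - (-1.8284)·(-2), (-1.8284)·(-2.8284) - (2)·(2)) ≈ (-1.1716, -1.6569, 1.1716).
  Rescale (multiply by -1 so the first nonzero entry is positive): u = (1.1716, 1.6569, -1.1716).
  ||u|| = √((1.1716)² + (1.6569)² + (-1.1716)²) = √(5.4903) ≈ 2.3431,  v_1 = u/||u|| ≈ (0.5, 0.7071, -0.5) (||v_1|| = 1).

λ_1 = 8.8284,  λ_2 = 8,  λ_3 = 3.1716;  v_1 ≈ (0.5, 0.7071, -0.5)
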